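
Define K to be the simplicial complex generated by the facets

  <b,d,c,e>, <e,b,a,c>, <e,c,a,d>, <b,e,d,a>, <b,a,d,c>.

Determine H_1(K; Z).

We work with the vertex ordering a < b < c < d < e. The simplices of K, each written with vertices in increasing order, are:

  0-simplices (5): a, b, c, d, e
  1-simplices (10): ab, ac, ad, ae, bc, bd, be, cd, ce, de
  2-simplices (10): abc, abd, abe, acd, ace, ade, bcd, bce, bde, cde
  3-simplices (5): abcd, abce, abde, acde, bcde

so the chain groups are C_0 ≅ Z^5, C_1 ≅ Z^10, C_2 ≅ Z^10, C_3 ≅ Z^5.

The boundary map ∂_1: C_1 → C_0 maps an edge to its endpoints' difference, ∂[p,q] = q − p. For instance
  ∂ab = b − a.
The 5×10 boundary matrix has rank 4 and Smith normal form diag(1,1,1,1).

∂_2: C_2 → C_1 sends each 2-simplex [p,q,r] to [q,r] − [p,r] + [p,q]. For instance
  ∂bcd = cd − bd + bc,
  ∂acd = cd − ad + ac.
The 10×10 boundary matrix has rank 6 and Smith normal form diag(1,1,1,1,1,1).

The boundary map ∂_3: C_3 → C_2 sends each 3-simplex σ to the alternating sum Σ_i (−1)^i (σ with its i-th vertex removed). For instance
  ∂abce = bce − ace + abe − abc,
  ∂bcde = cde − bde + bce − bcd.
The 10×5 boundary matrix has rank 4 and Smith normal form diag(1,1,1,1).

Computing H_k = (kernel of ∂_k) / (image of ∂_{k+1}):

  H_1: rank ker ∂_1 − rank ∂_2 = (10 − 4) − 6 = 0, and the invariant factors of ∂_2 are all 1, so H_1 ≅ 0.

H_1 = 0.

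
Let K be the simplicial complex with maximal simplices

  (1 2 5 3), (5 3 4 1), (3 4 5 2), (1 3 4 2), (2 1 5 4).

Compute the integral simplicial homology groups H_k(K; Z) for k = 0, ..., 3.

H_0 = Z,  H_1 = 0,  H_2 = 0,  H_3 = Z.

K has 5 vertices, 10 edges, 10 triangles, 5 3-simplices.
rank ∂_0 = 0, rank ∂_1 = 4 ⇒ b_0 = 5 − 0 − 4 = 1; all invariant factors of ∂_1 are 1 so no torsion. So H_0 ≅ Z.
rank ∂_1 = 4, rank ∂_2 = 6 ⇒ b_1 = 10 − 4 − 6 = 0; all invariant factors of ∂_2 are 1 so no torsion. So H_1 ≅ 0.
rank ∂_2 = 6, rank ∂_3 = 4 ⇒ b_2 = 10 − 6 − 4 = 0; all invariant factors of ∂_3 are 1 so no torsion. So H_2 ≅ 0.
rank ∂_3 = 4, rank ∂_4 = 0 ⇒ b_3 = 5 − 4 − 0 = 1. So H_3 ≅ Z.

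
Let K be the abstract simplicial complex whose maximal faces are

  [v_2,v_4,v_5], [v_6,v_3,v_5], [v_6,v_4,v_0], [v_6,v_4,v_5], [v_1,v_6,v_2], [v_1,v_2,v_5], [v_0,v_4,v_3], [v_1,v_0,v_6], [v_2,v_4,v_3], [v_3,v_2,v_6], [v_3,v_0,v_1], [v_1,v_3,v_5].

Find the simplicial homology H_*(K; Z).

K has 7 vertices, 18 edges, 12 triangles.
rank ∂_0 = 0, rank ∂_1 = 6 ⇒ b_0 = 7 − 0 − 6 = 1; all invariant factors of ∂_1 are 1 so no torsion. So H_0 ≅ Z.
rank ∂_1 = 6, rank ∂_2 = 12 ⇒ b_1 = 18 − 6 − 12 = 0; ∂_2 has invariant factor(s) [2] giving torsion. So H_1 ≅ Z/2.
rank ∂_2 = 12, rank ∂_3 = 0 ⇒ b_2 = 12 − 12 − 0 = 0. So H_2 ≅ 0.

H_0 ≅ Z,  H_1 ≅ Z/2,  H_2 = 0.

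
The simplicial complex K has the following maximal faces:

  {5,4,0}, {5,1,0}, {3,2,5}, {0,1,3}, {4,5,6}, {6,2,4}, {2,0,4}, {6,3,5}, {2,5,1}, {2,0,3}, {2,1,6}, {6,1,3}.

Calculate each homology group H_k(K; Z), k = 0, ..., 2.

H_0 ≅ Z,  H_1 ≅ Z/2Z,  H_2 = 0.

Fix the vertex order 0 < 1 < 2 < 3 < 4 < 5 < 6 and write every simplex with vertices in increasing order. Then dim K = 2 and the simplices of K are:

  0-simplices (7): [0], [1], [2], [3], [4], [5], [6]
  1-simplices (18): [0,1], [0,2], [0,3], [0,4], [0,5], [1,2], [1,3], [1,5], [1,6], [2,3], [2,4], [2,5], [2,6], [3,5], [3,6], [4,5], [4,6], [5,6]
  2-simplices (12): [0,1,3], [0,1,5], [0,2,3], [0,2,4], [0,4,5], [1,2,5], [1,2,6], [1,3,6], [2,3,5], [2,4,6], [3,5,6], [4,5,6]

giving chain groups C_0 ≅ Z^7, C_1 ≅ Z^18, C_2 ≅ Z^12.

∂_1: C_1 → C_0 sends each edge [p,q] (with p < q) to q − p.
The 7×18 boundary matrix has rank 6 and Smith normal form diag(1,1,1,1,1,1).

∂_2: C_2 → C_1 acts by ∂[p,q,r] = [q,r] − [p,r] + [p,q]. For instance
  ∂[3,5,6] = [5,6] − [3,6] + [3,5],
  ∂[0,2,3] = [2,3] − [0,3] + [0,2].
The resulting 18×12 matrix has rank 12, and its Smith normal form has invariant factors (1,1,1,1,1,1,1,1,1,1,1,2).

From H_k ≅ ker(∂_k) / im(∂_{k+1}) we obtain:

  H_0: rank C_0 − rank ∂_1 = 7 − 6 = 1, and the invariant factors of ∂_1 are all 1, so H_0 ≅ Z.
  H_1: rank ker ∂_1 − rank ∂_2 = (18 − 6) − 12 = 0, and ∂_2 has invariant factor 2 > 1, so H_1 ≅ Z/2Z.
  H_2: rank ker ∂_2 − rank ∂_3 = (12 − 12) − 0 = 0, and there is no ∂_3, so H_2 ≅ 0.

(K is a triangulation of the real projective plane RP^2.)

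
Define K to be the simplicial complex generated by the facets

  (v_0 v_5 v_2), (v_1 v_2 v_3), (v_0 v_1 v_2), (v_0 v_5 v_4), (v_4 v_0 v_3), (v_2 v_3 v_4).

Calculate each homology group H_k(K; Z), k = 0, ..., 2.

H_0 ≅ Z,  H_1 ≅ Z,  H_2 = 0.

K has 6 vertices, 12 edges, 6 triangles.
rank ∂_0 = 0, rank ∂_1 = 5 ⇒ b_0 = 6 − 0 − 5 = 1; all invariant factors of ∂_1 are 1 so no torsion. So H_0 ≅ Z.
rank ∂_1 = 5, rank ∂_2 = 6 ⇒ b_1 = 12 − 5 − 6 = 1; all invariant factors of ∂_2 are 1 so no torsion. So H_1 ≅ Z.
rank ∂_2 = 6, rank ∂_3 = 0 ⇒ b_2 = 6 − 6 − 0 = 0. So H_2 ≅ 0.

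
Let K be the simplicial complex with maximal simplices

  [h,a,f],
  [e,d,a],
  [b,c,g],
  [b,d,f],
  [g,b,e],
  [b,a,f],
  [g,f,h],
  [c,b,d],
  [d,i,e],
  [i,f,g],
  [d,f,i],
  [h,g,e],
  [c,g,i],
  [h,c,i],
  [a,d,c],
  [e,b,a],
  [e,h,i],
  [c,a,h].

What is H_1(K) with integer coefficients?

H_1 = Z × Z/2.

Order the vertices as a < b < c < d < e < f < g < h < i. Listing each simplex with vertices in this order, K has dimension 2 with simplices:

  0-simplices (9): a, b, c, d, e, f, g, h, i
  1-simplices (27): ab, ac, ad, ae, af, ah, bc, bd, be, bf, bg, cd, cg, ch, ci, de, df, di, eg, eh, ei, fg, fh, fi, gh, gi, hi
  2-simplices (18): abe, abf, acd, ach, ade, afh, bcd, bcg, bdf, beg, cgi, chi, dei, dfi, egh, ehi, fgh, fgi

Hence C_0 ≅ Z^9, C_1 ≅ Z^27, C_2 ≅ Z^18.

Boundary ∂_1: C_1 → C_0 is given by ∂[p,q] = [q] − [p]. For instance
  ∂bc = c − b.
This gives a 9×27 integer matrix of rank 8; reducing to Smith normal form yields diagonal entries (1,1,1,1,1,1,1,1).

Boundary ∂_2: C_2 → C_1 acts by ∂[p,q,r] = [q,r] − [p,r] + [p,q]. For instance
  ∂abe = be − ae + ab,
  ∂cgi = gi − ci + cg.
This gives a 27×18 integer matrix of rank 18; reducing to Smith normal form yields diagonal entries (1,1,1,1,1,1,1,1,1,1,1,1,1,1,1,1,1,2).

Reading off H_k = ker ∂_k / im ∂_{k+1}:

  H_1: rank ker ∂_1 − rank ∂_2 = (27 − 8) − 18 = 1, and ∂_2 has invariant factor 2 > 1, so H_1 = Z × Z/2.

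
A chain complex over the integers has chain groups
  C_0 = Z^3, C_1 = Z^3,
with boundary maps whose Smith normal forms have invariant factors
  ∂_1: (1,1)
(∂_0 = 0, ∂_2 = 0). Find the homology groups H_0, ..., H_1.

H_0 ≅ Z,  H_1 ≅ Z.

H_0: b_0 = 3 − 0 − 2 = 1; torsion from ∂_1 factors > 1: none. So H_0 ≅ Z.
H_1: b_1 = 3 − 2 − 0 = 1; torsion from ∂_2 factors > 1: none. So H_1 ≅ Z.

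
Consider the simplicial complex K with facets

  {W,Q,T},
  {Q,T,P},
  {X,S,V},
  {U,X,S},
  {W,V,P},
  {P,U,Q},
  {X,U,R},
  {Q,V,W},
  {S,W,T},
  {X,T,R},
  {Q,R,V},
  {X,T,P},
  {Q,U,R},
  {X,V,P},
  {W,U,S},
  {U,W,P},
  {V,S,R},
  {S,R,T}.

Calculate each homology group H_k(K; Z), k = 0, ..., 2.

Take the total order P < Q < R < S < T < U < V < W < X on the vertex set. Then K (dimension 2) consists of the simplices:

  0-simplices (9): P, Q, R, S, T, U, V, W, X
  1-simplices (27): PQ, PT, PU, PV, PW, PX, QR, QT, QU, QV, QW, RS, RT, RU, RV, RX, ST, SU, SV, SW, SX, TW, TX, UW, UX, VW, VX
  2-simplices (18): PQT, PQU, PTX, PUW, PVW, PVX, QRU, QRV, QTW, QVW, RST, RSV, RTX, RUX, STW, SUW, SUX, SVX

giving chain groups C_0 ≅ Z^9, C_1 ≅ Z^27, C_2 ≅ Z^18.

The boundary map ∂_1: C_1 → C_0 is given by ∂[p,q] = [q] − [p].
This gives a 9×27 integer matrix of rank 8; reducing to Smith normal form yields diagonal entries (1,1,1,1,1,1,1,1).

Boundary ∂_2: C_2 → C_1 maps a triangle to the signed sum of its edges. For instance
  ∂PUW = UW − PW + PU,
  ∂QVW = VW − QW + QV.
As a 27×18 matrix over Z this has rank 18, with invariant factors (1,1,1,1,1,1,1,1,1,1,1,1,1,1,1,1,1,2).

Reading off H_k = ker ∂_k / im ∂_{k+1}:

  H_0: rank C_0 − rank ∂_1 = 9 − 8 = 1, and the invariant factors of ∂_1 are all 1, so H_0 ≅ Z.
  H_1: rank ker ∂_1 − rank ∂_2 = (27 − 8) − 18 = 1, and ∂_2 has invariant factor 2 > 1, so H_1 ≅ Z ⊕ Z/2Z.
  H_2: rank ker ∂_2 − rank ∂_3 = (18 − 18) − 0 = 0, and there is no ∂_3, so H_2 ≅ 0.

As a check, the Euler characteristic is 9 − 27 + 18 = 0, which agrees with 1 − 1 + 0 = 0.

H_0 = Z,  H_1 = Z ⊕ Z/2Z,  H_2 = 0.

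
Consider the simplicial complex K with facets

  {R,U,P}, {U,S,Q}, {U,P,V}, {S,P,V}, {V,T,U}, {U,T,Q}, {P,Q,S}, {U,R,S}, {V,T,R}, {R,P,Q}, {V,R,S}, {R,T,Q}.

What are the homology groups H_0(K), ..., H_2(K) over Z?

Take the total order P < Q < R < S < T < U < V on the vertex set. Then K (dimension 2) consists of the simplices:

  0-simplices (7): P, Q, R, S, T, U, V
  1-simplices (18): PQ, PR, PS, PU, PV, QR, QS, QT, QU, RS, RT, RU, RV, SU, SV, TU, TV, UV
  2-simplices (12): PQR, PQS, PRU, PSV, PUV, QRT, QSU, QTU, RSU, RSV, RTV, TUV

Hence C_0 ≅ Z^7, C_1 ≅ Z^18, C_2 ≅ Z^12.

Boundary ∂_1: C_1 → C_0 sends each edge [p,q] (with p < q) to q − p. For instance
  ∂PQ = Q − P.
The 7×18 boundary matrix has rank 6 and Smith normal form diag(1,1,1,1,1,1).

Boundary ∂_2: C_2 → C_1 acts by ∂[p,q,r] = [q,r] − [p,r] + [p,q]. For instance
  ∂QRT = RT − QT + QR,
  ∂PQR = QR − PR + PQ.
The resulting 18×12 matrix has rank 12, and its Smith normal form has invariant factors (1,1,1,1,1,1,1,1,1,1,1,2).

From H_k ≅ ker(∂_k) / im(∂_{k+1}) we obtain:

  H_0: rank C_0 − rank ∂_1 = 7 − 6 = 1, and the invariant factors of ∂_1 are all 1, so H_0 ≅ Z.
  H_1: rank ker ∂_1 − rank ∂_2 = (18 − 6) − 12 = 0, and ∂_2 has invariant factor 2 > 1, so H_1 ≅ Z/2Z.
  H_2: rank ker ∂_2 − rank ∂_3 = (12 − 12) − 0 = 0, and there is no ∂_3, so H_2 ≅ 0.

H_0 = Z,  H_1 = Z/2Z,  H_2 = 0.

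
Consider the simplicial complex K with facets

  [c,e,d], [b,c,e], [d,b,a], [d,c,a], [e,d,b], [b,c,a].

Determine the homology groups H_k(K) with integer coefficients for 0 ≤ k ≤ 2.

H_0 ≅ Z,  H_1 = 0,  H_2 ≅ Z.

Fix the vertex order a < b < c < d < e and write every simplex with vertices in increasing order. Then dim K = 2 and the simplices of K are:

  0-simplices (5): a, b, c, d, e
  1-simplices (9): ab, ac, ad, bc, bd, be, cd, ce, de
  2-simplices (6): abc, abd, acd, bce, bde, cde

Hence C_0 ≅ Z^5, C_1 ≅ Z^9, C_2 ≅ Z^6.

Boundary ∂_1: C_1 → C_0 sends each edge [p,q] (with p < q) to q − p. For instance
  ∂cd = d − c.
As a 5×9 matrix over Z this has rank 4, with invariant factors (1,1,1,1).

Boundary ∂_2: C_2 → C_1 maps a triangle to the signed sum of its edges. For instance
  ∂bce = ce − be + bc,
  ∂abd = bd − ad + ab.
The 9×6 boundary matrix has rank 5 and Smith normal form diag(1,1,1,1,1).

From H_k ≅ ker(∂_k) / im(∂_{k+1}) we obtain:

  H_0: rank C_0 − rank ∂_1 = 5 − 4 = 1, and the invariant factors of ∂_1 are all 1, so H_0 = Z.
  H_1: rank ker ∂_1 − rank ∂_2 = (9 − 4) − 5 = 0, and the invariant factors of ∂_2 are all 1, so H_1 = 0.
  H_2: rank ker ∂_2 − rank ∂_3 = (6 − 5) − 0 = 1, and there is no ∂_3, so H_2 = Z.

(K is a triangulation of the 2-sphere S^2.)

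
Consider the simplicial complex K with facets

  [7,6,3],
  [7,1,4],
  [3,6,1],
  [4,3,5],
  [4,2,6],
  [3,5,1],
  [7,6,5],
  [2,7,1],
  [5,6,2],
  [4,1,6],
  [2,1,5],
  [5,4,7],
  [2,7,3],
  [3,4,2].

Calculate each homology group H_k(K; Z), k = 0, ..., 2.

We work with the vertex ordering 1 < 2 < 3 < 4 < 5 < 6 < 7. The simplices of K, each written with vertices in increasing order, are:

  0-simplices (7): [1], [2], [3], [4], [5], [6], [7]
  1-simplices (21): [1,2], [1,3], [1,4], [1,5], [1,6], [1,7], [2,3], [2,4], [2,5], [2,6], [2,7], [3,4], [3,5], [3,6], [3,7], [4,5], [4,6], [4,7], [5,6], [5,7], [6,7]
  2-simplices (14): [1,2,5], [1,2,7], [1,3,5], [1,3,6], [1,4,6], [1,4,7], [2,3,4], [2,3,7], [2,4,6], [2,5,6], [3,4,5], [3,6,7], [4,5,7], [5,6,7]

so the chain groups are C_0 ≅ Z^7, C_1 ≅ Z^21, C_2 ≅ Z^14.

Boundary ∂_1: C_1 → C_0 is given by ∂[p,q] = [q] − [p]. For instance
  ∂[4,7] = [7] − [4].
The resulting 7×21 matrix has rank 6, and its Smith normal form has invariant factors (1,1,1,1,1,1).

∂_2: C_2 → C_1 maps a triangle to the signed sum of its edges. For instance
  ∂[1,4,6] = [4,6] − [1,6] + [1,4],
  ∂[4,5,7] = [5,7] − [4,7] + [4,5].
The resulting 21×14 matrix has rank 13, and its Smith normal form has invariant factors (1,1,1,1,1,1,1,1,1,1,1,1,1).

Computing H_k = (kernel of ∂_k) / (image of ∂_{k+1}):

  H_0: rank C_0 − rank ∂_1 = 7 − 6 = 1, and the invariant factors of ∂_1 are all 1, so H_0 = Z.
  H_1: rank ker ∂_1 − rank ∂_2 = (21 − 6) − 13 = 2, and the invariant factors of ∂_2 are all 1, so H_1 = Z^2.
  H_2: rank ker ∂_2 − rank ∂_3 = (14 − 13) − 0 = 1, and there is no ∂_3, so H_2 = Z.

As a check, the Euler characteristic is 7 − 21 + 14 = 0, which agrees with 1 − 2 + 1 = 0.
(K is a triangulation of the torus T^2.)

H_0 = Z,  H_1 = Z^2,  H_2 = Z.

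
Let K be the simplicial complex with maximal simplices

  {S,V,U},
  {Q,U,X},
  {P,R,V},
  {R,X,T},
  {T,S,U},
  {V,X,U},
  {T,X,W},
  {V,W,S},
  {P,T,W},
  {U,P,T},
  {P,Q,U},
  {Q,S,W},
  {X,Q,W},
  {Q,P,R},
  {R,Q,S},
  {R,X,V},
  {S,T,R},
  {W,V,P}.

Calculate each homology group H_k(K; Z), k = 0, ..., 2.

K has 9 vertices, 27 edges, 18 triangles.
rank ∂_0 = 0, rank ∂_1 = 8 ⇒ b_0 = 9 − 0 − 8 = 1; all invariant factors of ∂_1 are 1 so no torsion. So H_0 ≅ Z.
rank ∂_1 = 8, rank ∂_2 = 17 ⇒ b_1 = 27 − 8 − 17 = 2; all invariant factors of ∂_2 are 1 so no torsion. So H_1 ≅ Z^2.
rank ∂_2 = 17, rank ∂_3 = 0 ⇒ b_2 = 18 − 17 − 0 = 1. So H_2 ≅ Z.

H_0 = Z,  H_1 = Z^2,  H_2 = Z.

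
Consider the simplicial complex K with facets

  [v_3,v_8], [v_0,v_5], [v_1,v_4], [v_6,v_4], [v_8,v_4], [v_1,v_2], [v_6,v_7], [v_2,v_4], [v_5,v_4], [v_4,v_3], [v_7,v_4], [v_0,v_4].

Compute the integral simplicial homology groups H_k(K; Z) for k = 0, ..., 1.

H_0 ≅ Z,  H_1 ≅ Z^4.

Order the vertices as v_0 < v_1 < v_2 < v_3 < v_4 < v_5 < v_6 < v_7 < v_8. Listing each simplex with vertices in this order, K has dimension 1 with simplices:

  0-simplices (9): [v_0], [v_1], [v_2], [v_3], [v_4], [v_5], [v_6], [v_7], [v_8]
  1-simplices (12): [v_0,v_4], [v_0,v_5], [v_1,v_2], [v_1,v_4], [v_2,v_4], [v_3,v_4], [v_3,v_8], [v_4,v_5], [v_4,v_6], [v_4,v_7], [v_4,v_8], [v_6,v_7]

so the chain groups are C_0 ≅ Z^9, C_1 ≅ Z^12.

The boundary map ∂_1: C_1 → C_0 sends each edge [p,q] (with p < q) to q − p.
The 9×12 boundary matrix has rank 8 and Smith normal form diag(1,1,1,1,1,1,1,1).

Now H_k = ker ∂_k / im ∂_{k+1}, so:

  H_0: rank C_0 − rank ∂_1 = 9 − 8 = 1, and the invariant factors of ∂_1 are all 1, so H_0 = Z.
  H_1: rank ker ∂_1 − rank ∂_2 = (12 − 8) − 0 = 4, and there is no ∂_2, so H_1 = Z^4.

As a check, the Euler characteristic is 9 − 12 = -3, which agrees with 1 − 4 = -3.
(K is a triangulation of a wedge of 4 circles.)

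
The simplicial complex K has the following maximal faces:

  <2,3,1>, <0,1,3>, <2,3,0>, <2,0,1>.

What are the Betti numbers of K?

Take the total order 0 < 1 < 2 < 3 on the vertex set. Then K (dimension 2) consists of the simplices:

  0-simplices (4): [0], [1], [2], [3]
  1-simplices (6): [0,1], [0,2], [0,3], [1,2], [1,3], [2,3]
  2-simplices (4): [0,1,2], [0,1,3], [0,2,3], [1,2,3]

Hence C_0 ≅ Z^4, C_1 ≅ Z^6, C_2 ≅ Z^4.

The boundary map ∂_1: C_1 → C_0 is given by ∂[p,q] = [q] − [p].
As a 4×6 matrix over Z this has rank 3, with invariant factors (1,1,1).

The boundary map ∂_2: C_2 → C_1 maps a triangle to the signed sum of its edges. For instance
  ∂[1,2,3] = [2,3] − [1,3] + [1,2],
  ∂[0,1,3] = [1,3] − [0,3] + [0,1].
The 6×4 boundary matrix has rank 3 and Smith normal form diag(1,1,1).

Computing H_k = (kernel of ∂_k) / (image of ∂_{k+1}):

  H_0: rank C_0 − rank ∂_1 = 4 − 3 = 1, and the invariant factors of ∂_1 are all 1, so H_0 = Z.
  H_1: rank ker ∂_1 − rank ∂_2 = (6 − 3) − 3 = 0, and the invariant factors of ∂_2 are all 1, so H_1 = 0.
  H_2: rank ker ∂_2 − rank ∂_3 = (4 − 3) − 0 = 1, and there is no ∂_3, so H_2 = Z.

Hence the Betti numbers are b_0 = 1, b_1 = 0, b_2 = 1.

b_0 = 1, b_1 = 0, b_2 = 1.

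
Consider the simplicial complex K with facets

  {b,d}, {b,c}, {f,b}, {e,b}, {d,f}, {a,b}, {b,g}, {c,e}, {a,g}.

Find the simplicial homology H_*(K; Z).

H_0 ≅ Z,  H_1 ≅ Z^3.

Order the vertices as a < b < c < d < e < f < g. Listing each simplex with vertices in this order, K has dimension 1 with simplices:

  0-simplices (7): a, b, c, d, e, f, g
  1-simplices (9): ab, ag, bc, bd, be, bf, bg, ce, df

Hence C_0 ≅ Z^7, C_1 ≅ Z^9.

The boundary map ∂_1: C_1 → C_0 sends each edge [p,q] (with p < q) to q − p. For instance
  ∂df = f − d.
This gives a 7×9 integer matrix of rank 6; reducing to Smith normal form yields diagonal entries (1,1,1,1,1,1).

Now H_k = ker ∂_k / im ∂_{k+1}, so:

  H_0: rank C_0 − rank ∂_1 = 7 − 6 = 1, and the invariant factors of ∂_1 are all 1, so H_0 ≅ Z.
  H_1: rank ker ∂_1 − rank ∂_2 = (9 − 6) − 0 = 3, and there is no ∂_2, so H_1 ≅ Z^3.

As a check, the Euler characteristic is 7 − 9 = -2, which agrees with 1 − 3 = -2.
(K is a triangulation of a wedge of 3 circles.)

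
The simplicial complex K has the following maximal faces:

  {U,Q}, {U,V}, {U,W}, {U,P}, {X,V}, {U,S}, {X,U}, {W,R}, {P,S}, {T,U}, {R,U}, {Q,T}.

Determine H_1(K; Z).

H_1 ≅ Z^4.

Fix the vertex order P < Q < R < S < T < U < V < W < X and write every simplex with vertices in increasing order. Then dim K = 1 and the simplices of K are:

  0-simplices (9): P, Q, R, S, T, U, V, W, X
  1-simplices (12): PS, PU, QT, QU, RU, RW, SU, TU, UV, UW, UX, VX

giving chain groups C_0 ≅ Z^9, C_1 ≅ Z^12.

∂_1: C_1 → C_0 is given by ∂[p,q] = [q] − [p].
This gives a 9×12 integer matrix of rank 8; reducing to Smith normal form yields diagonal entries (1,1,1,1,1,1,1,1).

Computing H_k = (kernel of ∂_k) / (image of ∂_{k+1}):

  H_1: rank ker ∂_1 − rank ∂_2 = (12 − 8) − 0 = 4, and there is no ∂_2, so H_1 ≅ Z^4.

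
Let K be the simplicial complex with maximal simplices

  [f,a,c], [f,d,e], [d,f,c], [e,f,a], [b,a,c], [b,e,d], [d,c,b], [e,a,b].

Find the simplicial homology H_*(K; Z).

H_0 = Z,  H_1 = 0,  H_2 = Z.

Fix the vertex order a < b < c < d < e < f and write every simplex with vertices in increasing order. Then dim K = 2 and the simplices of K are:

  0-simplices (6): a, b, c, d, e, f
  1-simplices (12): ab, ac, ae, af, bc, bd, be, cd, cf, de, df, ef
  2-simplices (8): abc, abe, acf, aef, bcd, bde, cdf, def

Hence C_0 ≅ Z^6, C_1 ≅ Z^12, C_2 ≅ Z^8.

The boundary map ∂_1: C_1 → C_0 sends each edge [p,q] (with p < q) to q − p.
As a 6×12 matrix over Z this has rank 5, with invariant factors (1,1,1,1,1).

The boundary map ∂_2: C_2 → C_1 acts by ∂[p,q,r] = [q,r] − [p,r] + [p,q]. For instance
  ∂bcd = cd − bd + bc,
  ∂abe = be − ae + ab.
As a 12×8 matrix over Z this has rank 7, with invariant factors (1,1,1,1,1,1,1).

Now H_k = ker ∂_k / im ∂_{k+1}, so:

  H_0: rank C_0 − rank ∂_1 = 6 − 5 = 1, and the invariant factors of ∂_1 are all 1, so H_0 ≅ Z.
  H_1: rank ker ∂_1 − rank ∂_2 = (12 − 5) − 7 = 0, and the invariant factors of ∂_2 are all 1, so H_1 ≅ 0.
  H_2: rank ker ∂_2 − rank ∂_3 = (8 − 7) − 0 = 1, and there is no ∂_3, so H_2 ≅ Z.

As a check, the Euler characteristic is 6 − 12 + 8 = 2, which agrees with 1 − 0 + 1 = 2.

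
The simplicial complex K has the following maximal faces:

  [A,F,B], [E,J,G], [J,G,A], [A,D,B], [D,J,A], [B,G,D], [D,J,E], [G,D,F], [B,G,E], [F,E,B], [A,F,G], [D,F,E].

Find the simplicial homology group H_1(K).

H_1 ≅ Z/2.

Take the total order A < B < D < E < F < G < J on the vertex set. Then K (dimension 2) consists of the simplices:

  0-simplices (7): A, B, D, E, F, G, J
  1-simplices (18): AB, AD, AF, AG, AJ, BD, BE, BF, BG, DE, DF, DG, DJ, EF, EG, EJ, FG, GJ
  2-simplices (12): ABD, ABF, ADJ, AFG, AGJ, BDG, BEF, BEG, DEF, DEJ, DFG, EGJ

giving chain groups C_0 ≅ Z^7, C_1 ≅ Z^18, C_2 ≅ Z^12.

The boundary map ∂_1: C_1 → C_0 sends each edge [p,q] (with p < q) to q − p.
The 7×18 boundary matrix has rank 6 and Smith normal form diag(1,1,1,1,1,1).

The boundary map ∂_2: C_2 → C_1 sends each 2-simplex [p,q,r] to [q,r] − [p,r] + [p,q]. For instance
  ∂AFG = FG − AG + AF,
  ∂ABF = BF − AF + AB.
The resulting 18×12 matrix has rank 12, and its Smith normal form has invariant factors (1,1,1,1,1,1,1,1,1,1,1,2).

From H_k ≅ ker(∂_k) / im(∂_{k+1}) we obtain:

  H_1: rank ker ∂_1 − rank ∂_2 = (18 − 6) − 12 = 0, and ∂_2 has invariant factor 2 > 1, so H_1 = Z/2.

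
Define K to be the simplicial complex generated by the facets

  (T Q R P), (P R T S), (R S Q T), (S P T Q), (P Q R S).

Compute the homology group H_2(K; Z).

H_2 ≅ 0.

Fix the vertex order P < Q < R < S < T and write every simplex with vertices in increasing order. Then dim K = 3 and the simplices of K are:

  0-simplices (5): P, Q, R, S, T
  1-simplices (10): PQ, PR, PS, PT, QR, QS, QT, RS, RT, ST
  2-simplices (10): PQR, PQS, PQT, PRS, PRT, PST, QRS, QRT, QST, RST
  3-simplices (5): PQRS, PQRT, PQST, PRST, QRST

so the chain groups are C_0 ≅ Z^5, C_1 ≅ Z^10, C_2 ≅ Z^10, C_3 ≅ Z^5.

Boundary ∂_1: C_1 → C_0 sends each edge [p,q] (with p < q) to q − p.
The resulting 5×10 matrix has rank 4, and its Smith normal form has invariant factors (1,1,1,1).

∂_2: C_2 → C_1 maps a triangle to the signed sum of its edges. For instance
  ∂PRT = RT − PT + PR,
  ∂QST = ST − QT + QS.
This gives a 10×10 integer matrix of rank 6; reducing to Smith normal form yields diagonal entries (1,1,1,1,1,1).

The boundary map ∂_3: C_3 → C_2 sends each 3-simplex σ to the alternating sum Σ_i (−1)^i (σ with its i-th vertex removed). For instance
  ∂PQRT = QRT − PRT + PQT − PQR,
  ∂PQRS = QRS − PRS + PQS − PQR.
The 10×5 boundary matrix has rank 4 and Smith normal form diag(1,1,1,1).

From H_k ≅ ker(∂_k) / im(∂_{k+1}) we obtain:

  H_2: rank ker ∂_2 − rank ∂_3 = (10 − 6) − 4 = 0, and the invariant factors of ∂_3 are all 1, so H_2 = 0.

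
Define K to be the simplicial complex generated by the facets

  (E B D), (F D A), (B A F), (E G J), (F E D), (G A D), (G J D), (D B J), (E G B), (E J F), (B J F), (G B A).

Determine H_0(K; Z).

H_0 ≅ Z.

Fix the vertex order A < B < D < E < F < G < J and write every simplex with vertices in increasing order. Then dim K = 2 and the simplices of K are:

  0-simplices (7): A, B, D, E, F, G, J
  1-simplices (18): AB, AD, AF, AG, BD, BE, BF, BG, BJ, DE, DF, DG, DJ, EF, EG, EJ, FJ, GJ
  2-simplices (12): ABF, ABG, ADF, ADG, BDE, BDJ, BEG, BFJ, DEF, DGJ, EFJ, EGJ

giving chain groups C_0 ≅ Z^7, C_1 ≅ Z^18, C_2 ≅ Z^12.

The boundary map ∂_1: C_1 → C_0 maps an edge to its endpoints' difference, ∂[p,q] = q − p. For instance
  ∂FJ = J − F.
The resulting 7×18 matrix has rank 6, and its Smith normal form has invariant factors (1,1,1,1,1,1).

∂_2: C_2 → C_1 acts by ∂[p,q,r] = [q,r] − [p,r] + [p,q]. For instance
  ∂EFJ = FJ − EJ + EF,
  ∂ABF = BF − AF + AB.
The 18×12 boundary matrix has rank 12 and Smith normal form diag(1,1,1,1,1,1,1,1,1,1,1,2).

Reading off H_k = ker ∂_k / im ∂_{k+1}:

  H_0: rank C_0 − rank ∂_1 = 7 − 6 = 1, and the invariant factors of ∂_1 are all 1, so H_0 = Z.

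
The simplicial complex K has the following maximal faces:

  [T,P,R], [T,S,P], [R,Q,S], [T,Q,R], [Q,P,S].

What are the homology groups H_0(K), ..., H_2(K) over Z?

Order the vertices as P < Q < R < S < T. Listing each simplex with vertices in this order, K has dimension 2 with simplices:

  0-simplices (5): P, Q, R, S, T
  1-simplices (10): PQ, PR, PS, PT, QR, QS, QT, RS, RT, ST
  2-simplices (5): PQS, PRT, PST, QRS, QRT

Hence C_0 ≅ Z^5, C_1 ≅ Z^10, C_2 ≅ Z^5.

The boundary map ∂_1: C_1 → C_0 maps an edge to its endpoints' difference, ∂[p,q] = q − p.
The 5×10 boundary matrix has rank 4 and Smith normal form diag(1,1,1,1).

∂_2: C_2 → C_1 maps a triangle to the signed sum of its edges. For instance
  ∂PQS = QS − PS + PQ,
  ∂QRS = RS − QS + QR.
The 10×5 boundary matrix has rank 5 and Smith normal form diag(1,1,1,1,1).

From H_k ≅ ker(∂_k) / im(∂_{k+1}) we obtain:

  H_0: rank C_0 − rank ∂_1 = 5 − 4 = 1, and the invariant factors of ∂_1 are all 1, so H_0 ≅ Z.
  H_1: rank ker ∂_1 − rank ∂_2 = (10 − 4) − 5 = 1, and the invariant factors of ∂_2 are all 1, so H_1 ≅ Z.
  H_2: rank ker ∂_2 − rank ∂_3 = (5 − 5) − 0 = 0, and there is no ∂_3, so H_2 ≅ 0.

H_0 = Z,  H_1 = Z,  H_2 = 0.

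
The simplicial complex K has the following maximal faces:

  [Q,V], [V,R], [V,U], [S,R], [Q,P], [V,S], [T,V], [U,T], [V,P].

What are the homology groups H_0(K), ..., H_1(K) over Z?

H_0 = Z,  H_1 = Z^3.

Order the vertices as P < Q < R < S < T < U < V. Listing each simplex with vertices in this order, K has dimension 1 with simplices:

  0-simplices (7): P, Q, R, S, T, U, V
  1-simplices (9): PQ, PV, QV, RS, RV, SV, TU, TV, UV

giving chain groups C_0 ≅ Z^7, C_1 ≅ Z^9.

∂_1: C_1 → C_0 is given by ∂[p,q] = [q] − [p]. For instance
  ∂PQ = Q − P.
The 7×9 boundary matrix has rank 6 and Smith normal form diag(1,1,1,1,1,1).

Reading off H_k = ker ∂_k / im ∂_{k+1}:

  H_0: rank C_0 − rank ∂_1 = 7 − 6 = 1, and the invariant factors of ∂_1 are all 1, so H_0 = Z.
  H_1: rank ker ∂_1 − rank ∂_2 = (9 − 6) − 0 = 3, and there is no ∂_2, so H_1 = Z^3.

(K is a triangulation of a wedge of 3 circles.)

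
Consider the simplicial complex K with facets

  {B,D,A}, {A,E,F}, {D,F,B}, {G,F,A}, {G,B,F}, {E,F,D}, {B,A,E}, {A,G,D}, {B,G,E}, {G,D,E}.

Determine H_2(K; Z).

We work with the vertex ordering A < B < D < E < F < G. The simplices of K, each written with vertices in increasing order, are:

  0-simplices (6): A, B, D, E, F, G
  1-simplices (15): AB, AD, AE, AF, AG, BD, BE, BF, BG, DE, DF, DG, EF, EG, FG
  2-simplices (10): ABD, ABE, ADG, AEF, AFG, BDF, BEG, BFG, DEF, DEG

Hence C_0 ≅ Z^6, C_1 ≅ Z^15, C_2 ≅ Z^10.

∂_1: C_1 → C_0 sends each edge [p,q] (with p < q) to q − p. For instance
  ∂AF = F − A.
This gives a 6×15 integer matrix of rank 5; reducing to Smith normal form yields diagonal entries (1,1,1,1,1).

∂_2: C_2 → C_1 sends each 2-simplex [p,q,r] to [q,r] − [p,r] + [p,q]. For instance
  ∂DEG = EG − DG + DE,
  ∂ABE = BE − AE + AB.
As a 15×10 matrix over Z this has rank 10, with invariant factors (1,1,1,1,1,1,1,1,1,2).

Now H_k = ker ∂_k / im ∂_{k+1}, so:

  H_2: rank ker ∂_2 − rank ∂_3 = (10 − 10) − 0 = 0, and there is no ∂_3, so H_2 = 0.

H_2 = 0.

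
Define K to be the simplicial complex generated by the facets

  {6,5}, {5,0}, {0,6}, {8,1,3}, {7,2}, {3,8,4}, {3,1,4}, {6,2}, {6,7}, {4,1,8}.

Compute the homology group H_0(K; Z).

Fix the vertex order 0 < 1 < 2 < 3 < 4 < 5 < 6 < 7 < 8 and write every simplex with vertices in increasing order. Then dim K = 2 and the simplices of K are:

  0-simplices (9): [0], [1], [2], [3], [4], [5], [6], [7], [8]
  1-simplices (12): [0,5], [0,6], [1,3], [1,4], [1,8], [2,6], [2,7], [3,4], [3,8], [4,8], [5,6], [6,7]
  2-simplices (4): [1,3,4], [1,3,8], [1,4,8], [3,4,8]

Hence C_0 ≅ Z^9, C_1 ≅ Z^12, C_2 ≅ Z^4.

Boundary ∂_1: C_1 → C_0 maps an edge to its endpoints' difference, ∂[p,q] = q − p.
The 9×12 boundary matrix has rank 7 and Smith normal form diag(1,1,1,1,1,1,1).

Boundary ∂_2: C_2 → C_1 sends each 2-simplex [p,q,r] to [q,r] − [p,r] + [p,q]. For instance
  ∂[3,4,8] = [4,8] − [3,8] + [3,4],
  ∂[1,3,8] = [3,8] − [1,8] + [1,3].
The resulting 12×4 matrix has rank 3, and its Smith normal form has invariant factors (1,1,1).

Computing H_k = (kernel of ∂_k) / (image of ∂_{k+1}):

  H_0: rank C_0 − rank ∂_1 = 9 − 7 = 2, and the invariant factors of ∂_1 are all 1, so H_0 ≅ Z^2.

H_0 = Z^2.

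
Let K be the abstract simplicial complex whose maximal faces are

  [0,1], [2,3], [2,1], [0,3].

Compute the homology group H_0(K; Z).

K has 4 vertices, 4 edges.
rank ∂_0 = 0, rank ∂_1 = 3 ⇒ b_0 = 4 − 0 − 3 = 1; all invariant factors of ∂_1 are 1 so no torsion. So H_0 = Z.

H_0 = Z.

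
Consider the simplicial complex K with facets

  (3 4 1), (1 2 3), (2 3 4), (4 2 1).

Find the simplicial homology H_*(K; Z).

H_0 = Z,  H_1 = 0,  H_2 = Z.

K has 4 vertices, 6 edges, 4 triangles.
rank ∂_0 = 0, rank ∂_1 = 3 ⇒ b_0 = 4 − 0 − 3 = 1; all invariant factors of ∂_1 are 1 so no torsion. So H_0 = Z.
rank ∂_1 = 3, rank ∂_2 = 3 ⇒ b_1 = 6 − 3 − 3 = 0; all invariant factors of ∂_2 are 1 so no torsion. So H_1 = 0.
rank ∂_2 = 3, rank ∂_3 = 0 ⇒ b_2 = 4 − 3 − 0 = 1. So H_2 = Z.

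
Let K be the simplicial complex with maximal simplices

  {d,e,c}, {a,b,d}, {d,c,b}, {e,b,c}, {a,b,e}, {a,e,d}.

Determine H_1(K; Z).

H_1 ≅ 0.

We work with the vertex ordering a < b < c < d < e. The simplices of K, each written with vertices in increasing order, are:

  0-simplices (5): a, b, c, d, e
  1-simplices (9): ab, ad, ae, bc, bd, be, cd, ce, de
  2-simplices (6): abd, abe, ade, bcd, bce, cde

Hence C_0 ≅ Z^5, C_1 ≅ Z^9, C_2 ≅ Z^6.

Boundary ∂_1: C_1 → C_0 maps an edge to its endpoints' difference, ∂[p,q] = q − p. For instance
  ∂bc = c − b.
This gives a 5×9 integer matrix of rank 4; reducing to Smith normal form yields diagonal entries (1,1,1,1).

Boundary ∂_2: C_2 → C_1 acts by ∂[p,q,r] = [q,r] − [p,r] + [p,q]. For instance
  ∂bce = ce − be + bc,
  ∂ade = de − ae + ad.
This gives a 9×6 integer matrix of rank 5; reducing to Smith normal form yields diagonal entries (1,1,1,1,1).

Reading off H_k = ker ∂_k / im ∂_{k+1}:

  H_1: rank ker ∂_1 − rank ∂_2 = (9 − 4) − 5 = 0, and the invariant factors of ∂_2 are all 1, so H_1 ≅ 0.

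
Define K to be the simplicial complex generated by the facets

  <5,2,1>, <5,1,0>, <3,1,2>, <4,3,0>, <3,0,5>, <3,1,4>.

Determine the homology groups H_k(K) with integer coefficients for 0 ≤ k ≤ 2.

Order the vertices as 0 < 1 < 2 < 3 < 4 < 5. Listing each simplex with vertices in this order, K has dimension 2 with simplices:

  0-simplices (6): [0], [1], [2], [3], [4], [5]
  1-simplices (12): [0,1], [0,3], [0,4], [0,5], [1,2], [1,3], [1,4], [1,5], [2,3], [2,5], [3,4], [3,5]
  2-simplices (6): [0,1,5], [0,3,4], [0,3,5], [1,2,3], [1,2,5], [1,3,4]

so the chain groups are C_0 ≅ Z^6, C_1 ≅ Z^12, C_2 ≅ Z^6.

∂_1: C_1 → C_0 maps an edge to its endpoints' difference, ∂[p,q] = q − p. For instance
  ∂[0,3] = [3] − [0].
This gives a 6×12 integer matrix of rank 5; reducing to Smith normal form yields diagonal entries (1,1,1,1,1).

The boundary map ∂_2: C_2 → C_1 acts by ∂[p,q,r] = [q,r] − [p,r] + [p,q]. For instance
  ∂[1,3,4] = [3,4] − [1,4] + [1,3],
  ∂[1,2,3] = [2,3] − [1,3] + [1,2].
The 12×6 boundary matrix has rank 6 and Smith normal form diag(1,1,1,1,1,1).

From H_k ≅ ker(∂_k) / im(∂_{k+1}) we obtain:

  H_0: rank C_0 − rank ∂_1 = 6 − 5 = 1, and the invariant factors of ∂_1 are all 1, so H_0 ≅ Z.
  H_1: rank ker ∂_1 − rank ∂_2 = (12 − 5) − 6 = 1, and the invariant factors of ∂_2 are all 1, so H_1 ≅ Z.
  H_2: rank ker ∂_2 − rank ∂_3 = (6 − 6) − 0 = 0, and there is no ∂_3, so H_2 ≅ 0.

As a check, the Euler characteristic is 6 − 12 + 6 = 0, which agrees with 1 − 1 + 0 = 0.
(K is a triangulation of the cylinder S^1 x I.)

H_0 ≅ Z,  H_1 ≅ Z,  H_2 = 0.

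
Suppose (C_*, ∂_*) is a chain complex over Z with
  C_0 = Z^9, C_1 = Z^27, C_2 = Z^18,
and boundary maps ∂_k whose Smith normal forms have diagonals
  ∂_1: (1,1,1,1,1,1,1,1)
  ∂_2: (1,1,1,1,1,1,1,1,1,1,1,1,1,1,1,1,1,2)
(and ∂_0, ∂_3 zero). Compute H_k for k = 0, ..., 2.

H_0 ≅ Z,  H_1 ≅ Z ⊕ Z/2Z,  H_2 = 0.

H_0: b_0 = 9 − 0 − 8 = 1; torsion from ∂_1 factors > 1: none. So H_0 ≅ Z.
H_1: b_1 = 27 − 8 − 18 = 1; torsion from ∂_2 factors > 1: [2]. So H_1 ≅ Z ⊕ Z/2Z.
H_2: b_2 = 18 − 18 − 0 = 0; torsion from ∂_3 factors > 1: none. So H_2 ≅ 0.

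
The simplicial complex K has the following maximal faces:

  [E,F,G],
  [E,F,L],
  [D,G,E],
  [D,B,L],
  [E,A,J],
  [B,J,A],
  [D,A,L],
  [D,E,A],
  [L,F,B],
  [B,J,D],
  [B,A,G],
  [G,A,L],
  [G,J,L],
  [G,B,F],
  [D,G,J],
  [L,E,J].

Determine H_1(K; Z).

H_1 ≅ Z^2.

Fix the vertex order A < B < D < E < F < G < J < L and write every simplex with vertices in increasing order. Then dim K = 2 and the simplices of K are:

  0-simplices (8): A, B, D, E, F, G, J, L
  1-simplices (24): AB, AD, AE, AG, AJ, AL, BD, BF, BG, BJ, BL, DE, DG, DJ, DL, EF, EG, EJ, EL, FG, FL, GJ, GL, JL
  2-simplices (16): ABG, ABJ, ADE, ADL, AEJ, AGL, BDJ, BDL, BFG, BFL, DEG, DGJ, EFG, EFL, EJL, GJL

Hence C_0 ≅ Z^8, C_1 ≅ Z^24, C_2 ≅ Z^16.

The boundary map ∂_1: C_1 → C_0 sends each edge [p,q] (with p < q) to q − p. For instance
  ∂AE = E − A.
The resulting 8×24 matrix has rank 7, and its Smith normal form has invariant factors (1,1,1,1,1,1,1).

The boundary map ∂_2: C_2 → C_1 sends each 2-simplex [p,q,r] to [q,r] − [p,r] + [p,q]. For instance
  ∂AGL = GL − AL + AG,
  ∂EFL = FL − EL + EF.
The 24×16 boundary matrix has rank 15 and Smith normal form diag(1,1,1,1,1,1,1,1,1,1,1,1,1,1,1).

Now H_k = ker ∂_k / im ∂_{k+1}, so:

  H_1: rank ker ∂_1 − rank ∂_2 = (24 − 7) − 15 = 2, and the invariant factors of ∂_2 are all 1, so H_1 = Z^2.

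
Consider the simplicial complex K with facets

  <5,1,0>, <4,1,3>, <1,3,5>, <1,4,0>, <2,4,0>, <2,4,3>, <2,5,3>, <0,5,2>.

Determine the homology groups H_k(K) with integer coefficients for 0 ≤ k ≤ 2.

H_0 ≅ Z,  H_1 = 0,  H_2 ≅ Z.

Take the total order 0 < 1 < 2 < 3 < 4 < 5 on the vertex set. Then K (dimension 2) consists of the simplices:

  0-simplices (6): [0], [1], [2], [3], [4], [5]
  1-simplices (12): [0,1], [0,2], [0,4], [0,5], [1,3], [1,4], [1,5], [2,3], [2,4], [2,5], [3,4], [3,5]
  2-simplices (8): [0,1,4], [0,1,5], [0,2,4], [0,2,5], [1,3,4], [1,3,5], [2,3,4], [2,3,5]

giving chain groups C_0 ≅ Z^6, C_1 ≅ Z^12, C_2 ≅ Z^8.

∂_1: C_1 → C_0 is given by ∂[p,q] = [q] − [p]. For instance
  ∂[1,3] = [3] − [1].
As a 6×12 matrix over Z this has rank 5, with invariant factors (1,1,1,1,1).

Boundary ∂_2: C_2 → C_1 acts by ∂[p,q,r] = [q,r] − [p,r] + [p,q]. For instance
  ∂[2,3,4] = [3,4] − [2,4] + [2,3],
  ∂[0,2,5] = [2,5] − [0,5] + [0,2].
The resulting 12×8 matrix has rank 7, and its Smith normal form has invariant factors (1,1,1,1,1,1,1).

Now H_k = ker ∂_k / im ∂_{k+1}, so:

  H_0: rank C_0 − rank ∂_1 = 6 − 5 = 1, and the invariant factors of ∂_1 are all 1, so H_0 ≅ Z.
  H_1: rank ker ∂_1 − rank ∂_2 = (12 − 5) − 7 = 0, and the invariant factors of ∂_2 are all 1, so H_1 ≅ 0.
  H_2: rank ker ∂_2 − rank ∂_3 = (8 − 7) − 0 = 1, and there is no ∂_3, so H_2 ≅ Z.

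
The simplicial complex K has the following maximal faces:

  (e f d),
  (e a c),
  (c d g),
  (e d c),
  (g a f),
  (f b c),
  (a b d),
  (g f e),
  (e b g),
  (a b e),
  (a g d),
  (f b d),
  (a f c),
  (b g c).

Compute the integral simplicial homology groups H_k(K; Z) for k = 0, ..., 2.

Fix the vertex order a < b < c < d < e < f < g and write every simplex with vertices in increasing order. Then dim K = 2 and the simplices of K are:

  0-simplices (7): a, b, c, d, e, f, g
  1-simplices (21): ab, ac, ad, ae, af, ag, bc, bd, be, bf, bg, cd, ce, cf, cg, de, df, dg, ef, eg, fg
  2-simplices (14): abd, abe, ace, acf, adg, afg, bcf, bcg, bdf, beg, cde, cdg, def, efg

Hence C_0 ≅ Z^7, C_1 ≅ Z^21, C_2 ≅ Z^14.

The boundary map ∂_1: C_1 → C_0 is given by ∂[p,q] = [q] − [p]. For instance
  ∂bf = f − b.
As a 7×21 matrix over Z this has rank 6, with invariant factors (1,1,1,1,1,1).

∂_2: C_2 → C_1 acts by ∂[p,q,r] = [q,r] − [p,r] + [p,q]. For instance
  ∂bcf = cf − bf + bc,
  ∂def = ef − df + de.
As a 21×14 matrix over Z this has rank 13, with invariant factors (1,1,1,1,1,1,1,1,1,1,1,1,1).

Now H_k = ker ∂_k / im ∂_{k+1}, so:

  H_0: rank C_0 − rank ∂_1 = 7 − 6 = 1, and the invariant factors of ∂_1 are all 1, so H_0 = Z.
  H_1: rank ker ∂_1 − rank ∂_2 = (21 − 6) − 13 = 2, and the invariant factors of ∂_2 are all 1, so H_1 = Z^2.
  H_2: rank ker ∂_2 − rank ∂_3 = (14 − 13) − 0 = 1, and there is no ∂_3, so H_2 = Z.

H_0 = Z,  H_1 = Z^2,  H_2 = Z.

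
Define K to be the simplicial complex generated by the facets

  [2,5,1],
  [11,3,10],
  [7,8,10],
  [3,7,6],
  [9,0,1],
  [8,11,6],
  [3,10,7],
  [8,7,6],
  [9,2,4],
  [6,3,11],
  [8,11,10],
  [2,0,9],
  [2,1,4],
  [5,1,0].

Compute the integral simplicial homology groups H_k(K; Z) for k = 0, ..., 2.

H_0 ≅ Z^2,  H_1 ≅ Z,  H_2 ≅ Z.

We work with the vertex ordering 0 < 1 < 2 < 3 < 4 < 5 < 6 < 7 < 8 < 9 < 10 < 11. The simplices of K, each written with vertices in increasing order, are:

  0-simplices (12): [0], [1], [2], [3], [4], [5], [6], [7], [8], [9], [10], [11]
  1-simplices (24): (24 of them)
  2-simplices (14): [0,1,5], [0,1,9], [0,2,9], [1,2,4], [1,2,5], [2,4,9], [3,6,7], [3,6,11], [3,7,10], [3,10,11], [6,7,8], [6,8,11], [7,8,10], [8,10,11]

so the chain groups are C_0 ≅ Z^12, C_1 ≅ Z^24, C_2 ≅ Z^14.

The boundary map ∂_1: C_1 → C_0 sends each edge [p,q] (with p < q) to q − p. For instance
  ∂[1,2] = [2] − [1].
The resulting 12×24 matrix has rank 10, and its Smith normal form has invariant factors (1,1,1,1,1,1,1,1,1,1).

∂_2: C_2 → C_1 sends each 2-simplex [p,q,r] to [q,r] − [p,r] + [p,q]. For instance
  ∂[7,8,10] = [8,10] − [7,10] + [7,8],
  ∂[3,7,10] = [7,10] − [3,10] + [3,7].
As a 24×14 matrix over Z this has rank 13, with invariant factors (1,1,1,1,1,1,1,1,1,1,1,1,1).

Reading off H_k = ker ∂_k / im ∂_{k+1}:

  H_0: rank C_0 − rank ∂_1 = 12 − 10 = 2, and the invariant factors of ∂_1 are all 1, so H_0 ≅ Z^2.
  H_1: rank ker ∂_1 − rank ∂_2 = (24 − 10) − 13 = 1, and the invariant factors of ∂_2 are all 1, so H_1 ≅ Z.
  H_2: rank ker ∂_2 − rank ∂_3 = (14 − 13) − 0 = 1, and there is no ∂_3, so H_2 ≅ Z.

(K is a triangulation of the disjoint union of the cylinder S^1 x I and the 2-sphere S^2.)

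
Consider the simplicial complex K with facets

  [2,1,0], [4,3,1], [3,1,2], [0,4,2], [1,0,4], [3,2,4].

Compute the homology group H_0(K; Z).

H_0 = Z.

Order the vertices as 0 < 1 < 2 < 3 < 4. Listing each simplex with vertices in this order, K has dimension 2 with simplices:

  0-simplices (5): [0], [1], [2], [3], [4]
  1-simplices (9): [0,1], [0,2], [0,4], [1,2], [1,3], [1,4], [2,3], [2,4], [3,4]
  2-simplices (6): [0,1,2], [0,1,4], [0,2,4], [1,2,3], [1,3,4], [2,3,4]

so the chain groups are C_0 ≅ Z^5, C_1 ≅ Z^9, C_2 ≅ Z^6.

∂_1: C_1 → C_0 sends each edge [p,q] (with p < q) to q − p.
This gives a 5×9 integer matrix of rank 4; reducing to Smith normal form yields diagonal entries (1,1,1,1).

∂_2: C_2 → C_1 acts by ∂[p,q,r] = [q,r] − [p,r] + [p,q]. For instance
  ∂[0,1,2] = [1,2] − [0,2] + [0,1],
  ∂[2,3,4] = [3,4] − [2,4] + [2,3].
This gives a 9×6 integer matrix of rank 5; reducing to Smith normal form yields diagonal entries (1,1,1,1,1).

Now H_k = ker ∂_k / im ∂_{k+1}, so:

  H_0: rank C_0 − rank ∂_1 = 5 − 4 = 1, and the invariant factors of ∂_1 are all 1, so H_0 = Z.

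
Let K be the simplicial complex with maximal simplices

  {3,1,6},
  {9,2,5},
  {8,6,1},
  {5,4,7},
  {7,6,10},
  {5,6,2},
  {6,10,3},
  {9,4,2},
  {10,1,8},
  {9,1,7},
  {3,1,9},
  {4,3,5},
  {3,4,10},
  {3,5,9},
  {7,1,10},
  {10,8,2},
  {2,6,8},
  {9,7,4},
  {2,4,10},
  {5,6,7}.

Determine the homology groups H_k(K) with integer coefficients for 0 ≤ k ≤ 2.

Take the total order 1 < 2 < 3 < 4 < 5 < 6 < 7 < 8 < 9 < 10 on the vertex set. Then K (dimension 2) consists of the simplices:

  0-simplices (10): [1], [2], [3], [4], [5], [6], [7], [8], [9], [10]
  1-simplices (30): (30 of them)
  2-simplices (20): (20 of them)

Hence C_0 ≅ Z^10, C_1 ≅ Z^30, C_2 ≅ Z^20.

∂_1: C_1 → C_0 maps an edge to its endpoints' difference, ∂[p,q] = q − p.
The resulting 10×30 matrix has rank 9, and its Smith normal form has invariant factors (1,1,1,1,1,1,1,1,1).

The boundary map ∂_2: C_2 → C_1 sends each 2-simplex [p,q,r] to [q,r] − [p,r] + [p,q]. For instance
  ∂[1,3,6] = [3,6] − [1,6] + [1,3],
  ∂[2,5,6] = [5,6] − [2,6] + [2,5].
The 30×20 boundary matrix has rank 20 and Smith normal form diag(1,1,1,1,1,1,1,1,1,1,1,1,1,1,1,1,1,1,1,2).

Now H_k = ker ∂_k / im ∂_{k+1}, so:

  H_0: rank C_0 − rank ∂_1 = 10 − 9 = 1, and the invariant factors of ∂_1 are all 1, so H_0 ≅ Z.
  H_1: rank ker ∂_1 − rank ∂_2 = (30 − 9) − 20 = 1, and ∂_2 has invariant factor 2 > 1, so H_1 ≅ Z ⊕ Z_2.
  H_2: rank ker ∂_2 − rank ∂_3 = (20 − 20) − 0 = 0, and there is no ∂_3, so H_2 ≅ 0.

H_0 = Z,  H_1 = Z ⊕ Z_2,  H_2 = 0.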